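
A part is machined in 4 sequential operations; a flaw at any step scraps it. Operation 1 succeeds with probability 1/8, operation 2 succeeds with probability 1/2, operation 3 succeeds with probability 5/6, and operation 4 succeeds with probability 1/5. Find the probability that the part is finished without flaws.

The events are sequential, so multiply the conditional probabilities:
P = 1/8 × 1/2 × 5/6 × 1/5 = 5/480 = 1/96.

1/96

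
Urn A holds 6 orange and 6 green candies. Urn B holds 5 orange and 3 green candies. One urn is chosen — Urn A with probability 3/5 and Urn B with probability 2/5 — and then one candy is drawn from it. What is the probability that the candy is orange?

11/20

From Urn A: P(orange) = 6/12.
From Urn B: P(orange) = 5/8.
Total probability = (3/5)(6/12) + (2/5)(5/8) = 11/20.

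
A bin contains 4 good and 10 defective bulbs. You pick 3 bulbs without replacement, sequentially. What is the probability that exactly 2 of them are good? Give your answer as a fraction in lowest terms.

One ordering (good drawn first) has probability 4/14 × 3/13 × 10/12 = 120/2184 = 5/91.
There are C(3,2) = 3 such orderings, each equally likely, so P = 3 × 5/91 = 15/91.

15/91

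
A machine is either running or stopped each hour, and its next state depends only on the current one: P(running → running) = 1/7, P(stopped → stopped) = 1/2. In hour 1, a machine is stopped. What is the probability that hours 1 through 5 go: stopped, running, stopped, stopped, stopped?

Hour 1 is given. For each transition, use the conditional probability from the current state:
P(running | stopped) = 1/2; P(stopped | running) = 6/7; P(stopped | stopped) = 1/2; P(stopped | stopped) = 1/2.
P = 1/2 × 6/7 × 1/2 × 1/2 = 6/56 = 3/28.

3/28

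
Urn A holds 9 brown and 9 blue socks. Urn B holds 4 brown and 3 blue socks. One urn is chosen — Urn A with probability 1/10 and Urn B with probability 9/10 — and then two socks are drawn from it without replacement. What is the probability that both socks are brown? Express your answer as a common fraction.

167/595

From Urn A: P(both brown) = (9/18)(8/17) = 4/17.
From Urn B: P(both brown) = (4/7)(3/6) = 2/7.
Total probability = (1/10)(4/17) + (9/10)(2/7) = 167/595.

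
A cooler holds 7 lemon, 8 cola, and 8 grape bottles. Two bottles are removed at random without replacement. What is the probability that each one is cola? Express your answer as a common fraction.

28/253

P = 8/23 × 7/22 = 56/506 = 28/253.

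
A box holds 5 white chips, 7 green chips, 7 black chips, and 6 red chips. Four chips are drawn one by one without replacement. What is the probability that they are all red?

3/2530

P(all red) = 6/25 × 5/24 × 4/23 × 3/22 = 360/303600 = 3/2530.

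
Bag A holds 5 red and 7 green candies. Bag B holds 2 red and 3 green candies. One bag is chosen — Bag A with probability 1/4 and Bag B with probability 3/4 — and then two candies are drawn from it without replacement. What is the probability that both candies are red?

149/1320

From Bag A: P(both red) = (5/12)(4/11) = 5/33.
From Bag B: P(both red) = (2/5)(1/4) = 1/10.
Total probability = (1/4)(5/33) + (3/4)(1/10) = 149/1320.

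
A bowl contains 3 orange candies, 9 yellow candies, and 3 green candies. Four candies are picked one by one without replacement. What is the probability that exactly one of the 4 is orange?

One ordering (orange drawn first) has probability 3/15 × 12/14 × 11/13 × 10/12 = 3960/32760 = 11/91.
There are C(4,1) = 4 such orderings, each equally likely, so P = 4 × 11/91 = 44/91.

44/91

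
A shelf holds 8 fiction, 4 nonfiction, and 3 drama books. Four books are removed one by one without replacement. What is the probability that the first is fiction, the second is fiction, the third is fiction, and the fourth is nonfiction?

Each draw changes the counts, so multiply the conditional probabilities along the sequence:
P = 8/15 × 7/14 × 6/13 × 4/12 = 1344/32760 = 8/195.

8/195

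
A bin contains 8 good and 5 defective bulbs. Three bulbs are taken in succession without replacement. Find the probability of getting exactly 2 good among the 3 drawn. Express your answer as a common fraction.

70/143

One ordering (good drawn first) has probability 8/13 × 7/12 × 5/11 = 280/1716 = 70/429.
There are C(3,2) = 3 such orderings, each equally likely, so P = 3 × 70/429 = 70/143.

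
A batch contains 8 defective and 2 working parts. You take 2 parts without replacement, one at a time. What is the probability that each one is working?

1/45

P(all working) = 2/10 × 1/9 = 2/90 = 1/45.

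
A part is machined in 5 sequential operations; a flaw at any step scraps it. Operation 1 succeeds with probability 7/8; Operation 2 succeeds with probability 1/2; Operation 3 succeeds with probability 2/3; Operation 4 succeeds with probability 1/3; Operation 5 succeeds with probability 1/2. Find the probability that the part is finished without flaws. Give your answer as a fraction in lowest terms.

The events are sequential, so multiply the conditional probabilities:
P = 7/8 × 1/2 × 2/3 × 1/3 × 1/2 = 14/288 = 7/144.

7/144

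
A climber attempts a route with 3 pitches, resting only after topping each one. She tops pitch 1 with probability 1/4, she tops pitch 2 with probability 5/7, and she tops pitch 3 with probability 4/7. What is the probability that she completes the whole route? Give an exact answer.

The events are sequential, so multiply the conditional probabilities:
P = 1/4 × 5/7 × 4/7 = 20/196 = 5/49.

5/49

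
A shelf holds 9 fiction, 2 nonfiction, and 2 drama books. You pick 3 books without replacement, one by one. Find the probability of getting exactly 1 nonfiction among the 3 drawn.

5/13

One ordering (nonfiction drawn first) has probability 2/13 × 11/12 × 10/11 = 220/1716 = 5/39.
There are C(3,1) = 3 such orderings, each equally likely, so P = 3 × 5/39 = 5/13.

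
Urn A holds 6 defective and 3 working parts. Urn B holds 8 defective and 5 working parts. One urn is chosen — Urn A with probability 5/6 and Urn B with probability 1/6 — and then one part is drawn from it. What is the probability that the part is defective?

From Urn A: P(defective) = 6/9.
From Urn B: P(defective) = 8/13.
Total probability = (5/6)(6/9) + (1/6)(8/13) = 77/117.

77/117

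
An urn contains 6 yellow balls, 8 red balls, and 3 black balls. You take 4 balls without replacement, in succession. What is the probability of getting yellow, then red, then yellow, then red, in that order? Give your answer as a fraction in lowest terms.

Chain rule:
P = 6/17 × 8/16 × 5/15 × 7/14 = 1680/57120 = 1/34.

1/34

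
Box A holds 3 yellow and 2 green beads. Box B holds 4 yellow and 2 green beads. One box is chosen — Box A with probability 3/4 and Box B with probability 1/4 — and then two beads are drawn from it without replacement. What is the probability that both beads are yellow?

13/40

From Box A: P(both yellow) = (3/5)(2/4) = 3/10.
From Box B: P(both yellow) = (4/6)(3/5) = 2/5.
Total probability = (3/4)(3/10) + (1/4)(2/5) = 13/40.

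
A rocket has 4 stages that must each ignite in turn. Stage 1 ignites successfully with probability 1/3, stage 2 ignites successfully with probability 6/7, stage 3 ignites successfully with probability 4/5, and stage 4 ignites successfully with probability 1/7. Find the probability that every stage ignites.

Multiplying along the chain,
P = 1/3 × 6/7 × 4/5 × 1/7 = 24/735 = 8/245.

8/245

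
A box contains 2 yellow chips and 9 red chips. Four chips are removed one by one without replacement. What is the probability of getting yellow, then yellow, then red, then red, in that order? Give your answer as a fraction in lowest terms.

1/55

Chain rule:
P = 2/11 × 1/10 × 9/9 × 8/8 = 144/7920 = 1/55.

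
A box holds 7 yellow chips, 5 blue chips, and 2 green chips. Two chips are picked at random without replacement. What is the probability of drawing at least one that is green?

25/91

P(no green) = 12/14 × 11/13 = 132/182 = 66/91.
P(at least one) = 1 − 66/91 = 25/91.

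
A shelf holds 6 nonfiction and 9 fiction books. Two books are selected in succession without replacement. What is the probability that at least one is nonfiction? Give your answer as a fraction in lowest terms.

23/35

P(no nonfiction) = 9/15 × 8/14 = 72/210 = 12/35.
P(at least one) = 1 − 12/35 = 23/35.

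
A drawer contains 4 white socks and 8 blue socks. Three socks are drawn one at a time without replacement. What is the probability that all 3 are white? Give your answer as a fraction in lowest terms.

P(all white) = 4/12 × 3/11 × 2/10 = 24/1320 = 1/55.

1/55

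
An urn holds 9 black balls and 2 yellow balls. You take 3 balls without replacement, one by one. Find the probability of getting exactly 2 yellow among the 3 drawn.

3/55

One ordering (yellow drawn first) has probability 2/11 × 1/10 × 9/9 = 18/990 = 1/55.
There are C(3,2) = 3 such orderings, each equally likely, so P = 3 × 1/55 = 3/55.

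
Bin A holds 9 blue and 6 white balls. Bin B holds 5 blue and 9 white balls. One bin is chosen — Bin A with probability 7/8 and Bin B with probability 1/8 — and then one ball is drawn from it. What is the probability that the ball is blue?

319/560

From Bin A: P(blue) = 9/15.
From Bin B: P(blue) = 5/14.
Total probability = (7/8)(9/15) + (1/8)(5/14) = 319/560.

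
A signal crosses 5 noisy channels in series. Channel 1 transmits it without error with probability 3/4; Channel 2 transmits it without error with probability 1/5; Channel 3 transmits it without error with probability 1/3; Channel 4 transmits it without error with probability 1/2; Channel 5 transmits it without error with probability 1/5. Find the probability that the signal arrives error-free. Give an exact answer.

The events are sequential, so multiply the conditional probabilities:
P = 3/4 × 1/5 × 1/3 × 1/2 × 1/5 = 3/600 = 1/200.

1/200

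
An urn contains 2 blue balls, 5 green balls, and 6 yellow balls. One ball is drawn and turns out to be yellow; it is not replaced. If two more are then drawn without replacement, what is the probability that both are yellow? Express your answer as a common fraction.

5/33

With the first ball removed, 5 yellow remain out of 12.
P = 5/12 × 4/11 = 20/132 = 5/33.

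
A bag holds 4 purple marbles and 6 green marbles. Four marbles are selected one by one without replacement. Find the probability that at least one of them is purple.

13/14

P(no purple) = 6/10 × 5/9 × 4/8 × 3/7 = 360/5040 = 1/14.
P(at least one) = 1 − 1/14 = 13/14.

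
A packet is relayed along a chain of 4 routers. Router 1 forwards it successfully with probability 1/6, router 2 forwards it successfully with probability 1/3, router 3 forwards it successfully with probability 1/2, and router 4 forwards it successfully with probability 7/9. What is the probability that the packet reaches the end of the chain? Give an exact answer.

7/324

The events are sequential, so multiply the conditional probabilities:
P = 1/6 × 1/3 × 1/2 × 7/9 = 7/324.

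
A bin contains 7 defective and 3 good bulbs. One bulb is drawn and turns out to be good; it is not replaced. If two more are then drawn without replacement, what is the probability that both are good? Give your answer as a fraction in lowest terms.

With the first bulb removed, 2 good remain out of 9.
P = 2/9 × 1/8 = 2/72 = 1/36.

1/36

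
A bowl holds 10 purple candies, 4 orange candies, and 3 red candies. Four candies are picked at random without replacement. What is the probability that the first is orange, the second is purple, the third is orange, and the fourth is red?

Chain rule:
P = 4/17 × 10/16 × 3/15 × 3/14 = 360/57120 = 3/476.

3/476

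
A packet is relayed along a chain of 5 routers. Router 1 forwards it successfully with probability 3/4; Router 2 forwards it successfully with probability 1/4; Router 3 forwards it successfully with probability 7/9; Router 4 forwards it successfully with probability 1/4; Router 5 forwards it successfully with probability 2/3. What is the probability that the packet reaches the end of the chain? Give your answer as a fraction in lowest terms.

Each stage is reached only if all earlier stages succeed, so
P = 3/4 × 1/4 × 7/9 × 1/4 × 2/3 = 42/1728 = 7/288.

7/288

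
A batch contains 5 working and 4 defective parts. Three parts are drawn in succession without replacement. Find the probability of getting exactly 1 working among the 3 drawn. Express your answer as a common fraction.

One ordering (working drawn first) has probability 5/9 × 4/8 × 3/7 = 60/504 = 5/42.
There are C(3,1) = 3 such orderings, each equally likely, so P = 3 × 5/42 = 5/14.

5/14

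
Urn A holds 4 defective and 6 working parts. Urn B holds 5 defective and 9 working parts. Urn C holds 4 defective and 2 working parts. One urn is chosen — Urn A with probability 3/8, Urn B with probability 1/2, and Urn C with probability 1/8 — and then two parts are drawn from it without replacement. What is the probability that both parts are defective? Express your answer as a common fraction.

141/910

From Urn A: P(both defective) = (4/10)(3/9) = 2/15.
From Urn B: P(both defective) = (5/14)(4/13) = 10/91.
From Urn C: P(both defective) = (4/6)(3/5) = 2/5.
Total probability = (3/8)(2/15) + (1/2)(10/91) + (1/8)(2/5) = 141/910.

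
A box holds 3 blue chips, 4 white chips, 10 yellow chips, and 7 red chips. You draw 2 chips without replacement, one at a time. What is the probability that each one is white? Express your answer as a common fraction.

P(all white) = 4/24 × 3/23 = 12/552 = 1/46.

1/46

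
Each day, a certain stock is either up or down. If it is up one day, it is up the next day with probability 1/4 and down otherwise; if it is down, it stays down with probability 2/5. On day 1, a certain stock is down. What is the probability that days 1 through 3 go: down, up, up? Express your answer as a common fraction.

3/20

Day 1 is given. For each transition, use the conditional probability from the current state:
P(up | down) = 3/5; P(up | up) = 1/4.
P = 3/5 × 1/4 = 3/20.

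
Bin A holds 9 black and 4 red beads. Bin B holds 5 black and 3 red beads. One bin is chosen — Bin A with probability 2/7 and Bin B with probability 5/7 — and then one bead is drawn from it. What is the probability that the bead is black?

67/104

From Bin A: P(black) = 9/13.
From Bin B: P(black) = 5/8.
Total probability = (2/7)(9/13) + (5/7)(5/8) = 67/104.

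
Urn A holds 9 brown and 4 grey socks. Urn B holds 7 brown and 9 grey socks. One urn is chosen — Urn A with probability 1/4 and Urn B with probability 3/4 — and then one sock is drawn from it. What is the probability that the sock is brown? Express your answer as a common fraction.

From Urn A: P(brown) = 9/13.
From Urn B: P(brown) = 7/16.
Total probability = (1/4)(9/13) + (3/4)(7/16) = 417/832.

417/832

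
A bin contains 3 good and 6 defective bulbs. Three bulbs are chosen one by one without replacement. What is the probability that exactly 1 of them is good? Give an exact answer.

15/28

One ordering (good drawn first) has probability 3/9 × 6/8 × 5/7 = 90/504 = 5/28.
There are C(3,1) = 3 such orderings, each equally likely, so P = 3 × 5/28 = 15/28.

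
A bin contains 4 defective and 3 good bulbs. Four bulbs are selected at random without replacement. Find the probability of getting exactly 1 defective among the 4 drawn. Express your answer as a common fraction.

4/35

One ordering (defective drawn first) has probability 4/7 × 3/6 × 2/5 × 1/4 = 24/840 = 1/35.
There are C(4,1) = 4 such orderings, each equally likely, so P = 4 × 1/35 = 4/35.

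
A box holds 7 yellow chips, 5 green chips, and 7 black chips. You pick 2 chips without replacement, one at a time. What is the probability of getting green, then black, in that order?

Each draw changes the counts, so multiply the conditional probabilities along the sequence:
P = 5/19 × 7/18 = 35/342.

35/342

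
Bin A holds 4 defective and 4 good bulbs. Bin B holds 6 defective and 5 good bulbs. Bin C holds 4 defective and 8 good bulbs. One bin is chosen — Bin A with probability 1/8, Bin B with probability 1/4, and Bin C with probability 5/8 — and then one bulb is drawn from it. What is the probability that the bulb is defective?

215/528

From Bin A: P(defective) = 4/8.
From Bin B: P(defective) = 6/11.
From Bin C: P(defective) = 4/12.
Total probability = (1/8)(4/8) + (1/4)(6/11) + (5/8)(4/12) = 215/528.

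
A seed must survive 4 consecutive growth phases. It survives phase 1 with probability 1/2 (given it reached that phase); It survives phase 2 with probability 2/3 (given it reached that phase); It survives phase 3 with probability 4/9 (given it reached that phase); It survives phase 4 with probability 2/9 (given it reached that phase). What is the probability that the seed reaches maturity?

8/243

Each stage is reached only if all earlier stages succeed, so
P = 1/2 × 2/3 × 4/9 × 2/9 = 16/486 = 8/243.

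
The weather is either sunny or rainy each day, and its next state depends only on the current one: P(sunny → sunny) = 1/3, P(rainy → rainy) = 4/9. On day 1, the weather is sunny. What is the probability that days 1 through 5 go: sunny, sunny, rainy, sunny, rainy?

20/243

Day 1 is given. For each transition, use the conditional probability from the current state:
P(sunny | sunny) = 1/3; P(rainy | sunny) = 2/3; P(sunny | rainy) = 5/9; P(rainy | sunny) = 2/3.
P = 1/3 × 2/3 × 5/9 × 2/3 = 20/243.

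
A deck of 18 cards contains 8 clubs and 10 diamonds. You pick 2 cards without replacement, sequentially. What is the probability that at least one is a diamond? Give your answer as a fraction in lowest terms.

125/153

P(no diamonds) = 8/18 × 7/17 = 56/306 = 28/153.
P(at least one) = 1 − 28/153 = 125/153.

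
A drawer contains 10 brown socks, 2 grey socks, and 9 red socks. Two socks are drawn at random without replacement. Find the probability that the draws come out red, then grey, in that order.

Multiply the probability of each draw given the previous ones:
P = 9/21 × 2/20 = 18/420 = 3/70.

3/70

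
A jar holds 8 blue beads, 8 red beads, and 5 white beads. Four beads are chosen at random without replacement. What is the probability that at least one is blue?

1054/1197

P(no blue) = 13/21 × 12/20 × 11/19 × 10/18 = 17160/143640 = 143/1197.
P(at least one) = 1 − 143/1197 = 1054/1197.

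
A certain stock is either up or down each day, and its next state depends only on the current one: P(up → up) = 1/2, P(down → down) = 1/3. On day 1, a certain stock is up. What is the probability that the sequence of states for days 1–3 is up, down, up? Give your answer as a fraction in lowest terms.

Day 1 is given. For each transition, use the conditional probability from the current state:
P(down | up) = 1/2; P(up | down) = 2/3.
P = 1/2 × 2/3 = 2/6 = 1/3.

1/3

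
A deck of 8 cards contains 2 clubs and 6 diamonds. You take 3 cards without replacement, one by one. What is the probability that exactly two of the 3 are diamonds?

One ordering (diamonds drawn first) has probability 6/8 × 5/7 × 2/6 = 60/336 = 5/28.
There are C(3,2) = 3 such orderings, each equally likely, so P = 3 × 5/28 = 15/28.

15/28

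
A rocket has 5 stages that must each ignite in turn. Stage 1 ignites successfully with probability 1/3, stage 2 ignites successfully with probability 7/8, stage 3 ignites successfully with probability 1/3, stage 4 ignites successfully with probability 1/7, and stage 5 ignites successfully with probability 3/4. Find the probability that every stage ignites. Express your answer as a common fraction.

Multiplying along the chain,
P = 1/3 × 7/8 × 1/3 × 1/7 × 3/4 = 21/2016 = 1/96.

1/96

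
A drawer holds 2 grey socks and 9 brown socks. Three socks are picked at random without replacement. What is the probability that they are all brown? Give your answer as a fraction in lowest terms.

28/55

P(all brown) = 9/11 × 8/10 × 7/9 = 504/990 = 28/55.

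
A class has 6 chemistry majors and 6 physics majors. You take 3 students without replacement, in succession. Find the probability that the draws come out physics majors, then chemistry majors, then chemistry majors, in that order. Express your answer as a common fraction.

Each draw changes the counts, so multiply the conditional probabilities along the sequence:
P = 6/12 × 6/11 × 5/10 = 180/1320 = 3/22.

3/22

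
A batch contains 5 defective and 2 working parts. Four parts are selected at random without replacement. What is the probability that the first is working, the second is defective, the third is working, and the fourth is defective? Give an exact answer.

1/21

Each draw changes the counts, so multiply the conditional probabilities along the sequence:
P = 2/7 × 5/6 × 1/5 × 4/4 = 40/840 = 1/21.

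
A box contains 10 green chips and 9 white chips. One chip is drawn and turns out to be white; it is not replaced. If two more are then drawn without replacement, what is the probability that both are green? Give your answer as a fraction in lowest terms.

5/17

After the first draw, 10 of the remaining 18 chips are green.
P = 10/18 × 9/17 = 90/306 = 5/17.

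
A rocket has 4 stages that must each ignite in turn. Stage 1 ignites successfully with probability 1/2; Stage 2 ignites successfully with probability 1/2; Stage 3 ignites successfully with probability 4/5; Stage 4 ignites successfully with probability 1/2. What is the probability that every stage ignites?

1/10

Multiplying along the chain,
P = 1/2 × 1/2 × 4/5 × 1/2 = 4/40 = 1/10.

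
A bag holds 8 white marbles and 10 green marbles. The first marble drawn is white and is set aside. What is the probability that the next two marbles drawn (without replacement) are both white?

21/136

After the first draw, 7 of the remaining 17 marbles are white.
P = 7/17 × 6/16 = 42/272 = 21/136.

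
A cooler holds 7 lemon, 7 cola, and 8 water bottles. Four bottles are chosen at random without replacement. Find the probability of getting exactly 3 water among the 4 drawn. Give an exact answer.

One ordering (water drawn first) has probability 8/22 × 7/21 × 6/20 × 14/19 = 4704/175560 = 28/1045.
There are C(4,3) = 4 such orderings, each equally likely, so P = 4 × 28/1045 = 112/1045.

112/1045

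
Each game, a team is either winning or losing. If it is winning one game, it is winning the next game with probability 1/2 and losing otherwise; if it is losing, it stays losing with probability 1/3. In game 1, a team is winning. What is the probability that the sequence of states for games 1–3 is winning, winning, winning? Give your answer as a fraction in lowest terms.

Game 1 is given. For each transition, use the conditional probability from the current state:
P(winning | winning) = 1/2; P(winning | winning) = 1/2.
P = 1/2 × 1/2 = 1/4.

1/4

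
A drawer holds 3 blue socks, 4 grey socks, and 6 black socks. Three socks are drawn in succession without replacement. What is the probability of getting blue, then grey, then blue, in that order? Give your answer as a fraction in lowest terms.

Chain rule:
P = 3/13 × 4/12 × 2/11 = 24/1716 = 2/143.

2/143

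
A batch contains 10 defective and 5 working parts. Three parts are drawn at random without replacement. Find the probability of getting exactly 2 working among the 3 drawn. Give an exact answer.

20/91

One ordering (working drawn first) has probability 5/15 × 4/14 × 10/13 = 200/2730 = 20/273.
There are C(3,2) = 3 such orderings, each equally likely, so P = 3 × 20/273 = 20/91.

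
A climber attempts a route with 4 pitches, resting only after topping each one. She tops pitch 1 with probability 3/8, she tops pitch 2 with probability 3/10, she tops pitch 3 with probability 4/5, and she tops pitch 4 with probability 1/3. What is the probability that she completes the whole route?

3/100

Each stage is reached only if all earlier stages succeed, so
P = 3/8 × 3/10 × 4/5 × 1/3 = 36/1200 = 3/100.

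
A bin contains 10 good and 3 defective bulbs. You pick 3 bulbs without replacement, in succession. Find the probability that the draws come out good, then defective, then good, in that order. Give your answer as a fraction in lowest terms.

Each draw changes the counts, so multiply the conditional probabilities along the sequence:
P = 10/13 × 3/12 × 9/11 = 270/1716 = 45/286.

45/286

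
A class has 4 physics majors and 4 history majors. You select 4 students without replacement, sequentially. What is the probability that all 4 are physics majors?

P(every draw is a physics major) = 4/8 × 3/7 × 2/6 × 1/5 = 24/1680 = 1/70.

1/70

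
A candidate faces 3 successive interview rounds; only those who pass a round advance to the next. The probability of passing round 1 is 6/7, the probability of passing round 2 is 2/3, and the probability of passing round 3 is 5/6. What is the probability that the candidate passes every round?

10/21

Each stage is reached only if all earlier stages succeed, so
P = 6/7 × 2/3 × 5/6 = 60/126 = 10/21.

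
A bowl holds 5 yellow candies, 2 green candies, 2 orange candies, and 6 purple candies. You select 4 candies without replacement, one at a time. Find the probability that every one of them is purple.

P(all purple) = 6/15 × 5/14 × 4/13 × 3/12 = 360/32760 = 1/91.

1/91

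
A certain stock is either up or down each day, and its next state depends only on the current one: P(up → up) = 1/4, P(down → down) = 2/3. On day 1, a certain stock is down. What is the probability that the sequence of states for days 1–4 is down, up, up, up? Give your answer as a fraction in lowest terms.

Day 1 is given. For each transition, use the conditional probability from the current state:
P(up | down) = 1/3; P(up | up) = 1/4; P(up | up) = 1/4.
P = 1/3 × 1/4 × 1/4 = 1/48.

1/48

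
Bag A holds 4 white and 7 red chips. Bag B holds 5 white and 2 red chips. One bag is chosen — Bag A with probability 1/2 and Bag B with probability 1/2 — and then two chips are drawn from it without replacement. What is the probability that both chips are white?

From Bag A: P(both white) = (4/11)(3/10) = 6/55.
From Bag B: P(both white) = (5/7)(4/6) = 10/21.
Total probability = (1/2)(6/55) + (1/2)(10/21) = 338/1155.

338/1155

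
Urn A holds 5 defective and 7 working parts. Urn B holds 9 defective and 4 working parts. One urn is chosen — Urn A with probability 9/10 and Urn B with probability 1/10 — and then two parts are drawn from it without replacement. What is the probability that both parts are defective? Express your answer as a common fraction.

261/1430

From Urn A: P(both defective) = (5/12)(4/11) = 5/33.
From Urn B: P(both defective) = (9/13)(8/12) = 6/13.
Total probability = (9/10)(5/33) + (1/10)(6/13) = 261/1430.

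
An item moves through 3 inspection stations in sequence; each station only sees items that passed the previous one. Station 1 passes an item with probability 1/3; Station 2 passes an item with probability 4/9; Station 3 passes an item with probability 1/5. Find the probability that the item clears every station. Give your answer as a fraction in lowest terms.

4/135

Multiplying along the chain,
P = 1/3 × 4/9 × 1/5 = 4/135.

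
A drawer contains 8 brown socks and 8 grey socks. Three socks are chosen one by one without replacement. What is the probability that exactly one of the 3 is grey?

2/5

One ordering (grey drawn first) has probability 8/16 × 8/15 × 7/14 = 448/3360 = 2/15.
There are C(3,1) = 3 such orderings, each equally likely, so P = 3 × 2/15 = 2/5.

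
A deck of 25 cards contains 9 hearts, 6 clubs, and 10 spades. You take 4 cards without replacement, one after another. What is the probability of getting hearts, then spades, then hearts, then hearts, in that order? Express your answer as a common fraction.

21/1265

Chain rule:
P = 9/25 × 10/24 × 8/23 × 7/22 = 5040/303600 = 21/1265.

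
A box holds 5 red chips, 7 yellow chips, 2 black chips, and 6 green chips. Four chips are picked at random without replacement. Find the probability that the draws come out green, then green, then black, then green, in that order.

Multiply the probability of each draw given the previous ones:
P = 6/20 × 5/19 × 2/18 × 4/17 = 240/116280 = 2/969.

2/969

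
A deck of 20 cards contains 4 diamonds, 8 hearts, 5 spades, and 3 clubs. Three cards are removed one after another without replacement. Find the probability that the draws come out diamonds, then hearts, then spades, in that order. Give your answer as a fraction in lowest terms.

4/171

Each draw changes the counts, so multiply the conditional probabilities along the sequence:
P = 4/20 × 8/19 × 5/18 = 160/6840 = 4/171.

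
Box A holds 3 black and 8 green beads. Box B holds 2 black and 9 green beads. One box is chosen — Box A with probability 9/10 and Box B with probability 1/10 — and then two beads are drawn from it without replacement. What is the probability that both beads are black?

From Box A: P(both black) = (3/11)(2/10) = 3/55.
From Box B: P(both black) = (2/11)(1/10) = 1/55.
Total probability = (9/10)(3/55) + (1/10)(1/55) = 14/275.

14/275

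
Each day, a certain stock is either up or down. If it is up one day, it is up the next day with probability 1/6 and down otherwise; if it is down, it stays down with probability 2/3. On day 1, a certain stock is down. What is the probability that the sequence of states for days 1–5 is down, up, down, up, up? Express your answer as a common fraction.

Day 1 is given. For each transition, use the conditional probability from the current state:
P(up | down) = 1/3; P(down | up) = 5/6; P(up | down) = 1/3; P(up | up) = 1/6.
P = 1/3 × 5/6 × 1/3 × 1/6 = 5/324.

5/324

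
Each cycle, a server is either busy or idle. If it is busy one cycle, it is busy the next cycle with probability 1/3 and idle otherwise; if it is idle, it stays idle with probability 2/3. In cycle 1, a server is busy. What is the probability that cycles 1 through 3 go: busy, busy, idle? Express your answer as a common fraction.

2/9

Cycle 1 is given. For each transition, use the conditional probability from the current state:
P(busy | busy) = 1/3; P(idle | busy) = 2/3.
P = 1/3 × 2/3 = 2/9.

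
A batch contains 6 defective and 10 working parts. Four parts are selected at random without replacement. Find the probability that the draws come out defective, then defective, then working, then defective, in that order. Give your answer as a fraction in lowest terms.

5/182

Multiply the probability of each draw given the previous ones:
P = 6/16 × 5/15 × 10/14 × 4/13 = 1200/43680 = 5/182.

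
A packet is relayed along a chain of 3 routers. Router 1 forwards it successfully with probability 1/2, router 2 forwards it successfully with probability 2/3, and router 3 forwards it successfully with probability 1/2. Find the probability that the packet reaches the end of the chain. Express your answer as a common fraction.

Multiplying along the chain,
P = 1/2 × 2/3 × 1/2 = 2/12 = 1/6.

1/6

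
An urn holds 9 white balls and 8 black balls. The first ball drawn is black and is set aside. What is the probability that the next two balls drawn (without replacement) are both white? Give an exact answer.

3/10

With the first ball removed, 9 white remain out of 16.
P = 9/16 × 8/15 = 72/240 = 3/10.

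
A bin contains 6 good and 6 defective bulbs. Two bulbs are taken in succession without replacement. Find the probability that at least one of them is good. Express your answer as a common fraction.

P(no good) = 6/12 × 5/11 = 30/132 = 5/22.
P(at least one) = 1 − 5/22 = 17/22.

17/22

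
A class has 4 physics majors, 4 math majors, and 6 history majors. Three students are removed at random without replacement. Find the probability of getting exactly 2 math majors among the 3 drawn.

15/91

One ordering (math majors drawn first) has probability 4/14 × 3/13 × 10/12 = 120/2184 = 5/91.
There are C(3,2) = 3 such orderings, each equally likely, so P = 3 × 5/91 = 15/91.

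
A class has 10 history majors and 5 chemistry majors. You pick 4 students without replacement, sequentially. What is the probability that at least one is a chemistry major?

11/13

P(no chemistry majors) = 10/15 × 9/14 × 8/13 × 7/12 = 5040/32760 = 2/13.
P(at least one) = 1 − 2/13 = 11/13.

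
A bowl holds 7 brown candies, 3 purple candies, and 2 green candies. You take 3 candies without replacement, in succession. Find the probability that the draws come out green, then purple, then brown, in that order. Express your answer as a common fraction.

7/220

Each draw changes the counts, so multiply the conditional probabilities along the sequence:
P = 2/12 × 3/11 × 7/10 = 42/1320 = 7/220.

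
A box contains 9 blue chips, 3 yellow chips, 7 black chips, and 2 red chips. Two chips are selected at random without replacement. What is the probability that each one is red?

P = 2/21 × 1/20 = 2/420 = 1/210.

1/210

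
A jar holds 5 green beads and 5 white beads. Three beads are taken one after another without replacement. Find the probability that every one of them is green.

1/12

P = 5/10 × 4/9 × 3/8 = 60/720 = 1/12.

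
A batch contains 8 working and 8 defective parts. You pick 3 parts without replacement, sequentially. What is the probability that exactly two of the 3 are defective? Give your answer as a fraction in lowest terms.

One ordering (defective drawn first) has probability 8/16 × 7/15 × 8/14 = 448/3360 = 2/15.
There are C(3,2) = 3 such orderings, each equally likely, so P = 3 × 2/15 = 2/5.

2/5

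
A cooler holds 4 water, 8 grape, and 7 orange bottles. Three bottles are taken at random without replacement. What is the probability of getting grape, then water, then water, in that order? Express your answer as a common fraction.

Chain rule:
P = 8/19 × 4/18 × 3/17 = 96/5814 = 16/969.

16/969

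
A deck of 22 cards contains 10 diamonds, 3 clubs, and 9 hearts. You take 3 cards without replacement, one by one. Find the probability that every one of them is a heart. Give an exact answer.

3/55

P(every draw is a heart) = 9/22 × 8/21 × 7/20 = 504/9240 = 3/55.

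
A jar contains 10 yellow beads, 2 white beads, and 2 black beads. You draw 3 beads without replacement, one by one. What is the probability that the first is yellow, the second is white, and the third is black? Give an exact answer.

5/273

Each draw changes the counts, so multiply the conditional probabilities along the sequence:
P = 10/14 × 2/13 × 2/12 = 40/2184 = 5/273.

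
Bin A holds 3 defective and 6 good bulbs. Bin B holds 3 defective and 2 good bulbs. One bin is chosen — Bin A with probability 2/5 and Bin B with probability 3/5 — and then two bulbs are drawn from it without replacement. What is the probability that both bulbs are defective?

From Bin A: P(both defective) = (3/9)(2/8) = 1/12.
From Bin B: P(both defective) = (3/5)(2/4) = 3/10.
Total probability = (2/5)(1/12) + (3/5)(3/10) = 16/75.

16/75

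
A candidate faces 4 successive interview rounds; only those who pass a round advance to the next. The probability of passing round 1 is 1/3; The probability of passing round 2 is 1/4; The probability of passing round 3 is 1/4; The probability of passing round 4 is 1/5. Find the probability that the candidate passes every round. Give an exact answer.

1/240

Each stage is reached only if all earlier stages succeed, so
P = 1/3 × 1/4 × 1/4 × 1/5 = 1/240.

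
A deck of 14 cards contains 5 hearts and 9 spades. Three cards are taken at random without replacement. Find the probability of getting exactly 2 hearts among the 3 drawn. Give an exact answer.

45/182

One ordering (hearts drawn first) has probability 5/14 × 4/13 × 9/12 = 180/2184 = 15/182.
There are C(3,2) = 3 such orderings, each equally likely, so P = 3 × 15/182 = 45/182.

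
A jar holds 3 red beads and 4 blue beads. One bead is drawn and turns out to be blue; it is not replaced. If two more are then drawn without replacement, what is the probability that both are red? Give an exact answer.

1/5

With the first bead removed, 3 red remain out of 6.
P = 3/6 × 2/5 = 6/30 = 1/5.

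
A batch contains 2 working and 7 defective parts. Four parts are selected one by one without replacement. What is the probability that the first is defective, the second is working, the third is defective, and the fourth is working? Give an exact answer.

1/36

Each draw changes the counts, so multiply the conditional probabilities along the sequence:
P = 7/9 × 2/8 × 6/7 × 1/6 = 84/3024 = 1/36.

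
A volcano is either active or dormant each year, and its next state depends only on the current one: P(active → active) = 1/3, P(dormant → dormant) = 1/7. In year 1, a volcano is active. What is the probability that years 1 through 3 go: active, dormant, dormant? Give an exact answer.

2/21

Year 1 is given. For each transition, use the conditional probability from the current state:
P(dormant | active) = 2/3; P(dormant | dormant) = 1/7.
P = 2/3 × 1/7 = 2/21.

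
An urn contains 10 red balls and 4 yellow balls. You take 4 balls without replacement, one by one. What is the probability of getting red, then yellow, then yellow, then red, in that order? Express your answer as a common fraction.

45/1001

Multiply the probability of each draw given the previous ones:
P = 10/14 × 4/13 × 3/12 × 9/11 = 1080/24024 = 45/1001.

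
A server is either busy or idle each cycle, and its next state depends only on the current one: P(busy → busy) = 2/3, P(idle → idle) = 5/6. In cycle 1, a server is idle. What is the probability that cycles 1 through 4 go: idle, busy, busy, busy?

2/27

Cycle 1 is given. For each transition, use the conditional probability from the current state:
P(busy | idle) = 1/6; P(busy | busy) = 2/3; P(busy | busy) = 2/3.
P = 1/6 × 2/3 × 2/3 = 4/54 = 2/27.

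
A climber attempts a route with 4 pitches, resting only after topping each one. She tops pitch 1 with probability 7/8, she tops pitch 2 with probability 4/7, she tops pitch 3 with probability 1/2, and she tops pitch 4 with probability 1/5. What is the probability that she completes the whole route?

1/20

Each stage is reached only if all earlier stages succeed, so
P = 7/8 × 4/7 × 1/2 × 1/5 = 28/560 = 1/20.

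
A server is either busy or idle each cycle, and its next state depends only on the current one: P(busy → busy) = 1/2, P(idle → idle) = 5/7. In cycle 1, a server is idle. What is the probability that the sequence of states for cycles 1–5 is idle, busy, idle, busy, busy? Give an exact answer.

Cycle 1 is given. For each transition, use the conditional probability from the current state:
P(busy | idle) = 2/7; P(idle | busy) = 1/2; P(busy | idle) = 2/7; P(busy | busy) = 1/2.
P = 2/7 × 1/2 × 2/7 × 1/2 = 4/196 = 1/49.

1/49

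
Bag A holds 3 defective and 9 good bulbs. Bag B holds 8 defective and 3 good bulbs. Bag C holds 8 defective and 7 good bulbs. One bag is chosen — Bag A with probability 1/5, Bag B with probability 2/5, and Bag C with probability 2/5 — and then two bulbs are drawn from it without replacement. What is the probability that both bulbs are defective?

From Bag A: P(both defective) = (3/12)(2/11) = 1/22.
From Bag B: P(both defective) = (8/11)(7/10) = 28/55.
From Bag C: P(both defective) = (8/15)(7/14) = 4/15.
Total probability = (1/5)(1/22) + (2/5)(28/55) + (2/5)(4/15) = 527/1650.

527/1650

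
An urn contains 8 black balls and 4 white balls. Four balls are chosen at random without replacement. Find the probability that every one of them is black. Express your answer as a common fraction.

14/99

P(every draw is black) = 8/12 × 7/11 × 6/10 × 5/9 = 1680/11880 = 14/99.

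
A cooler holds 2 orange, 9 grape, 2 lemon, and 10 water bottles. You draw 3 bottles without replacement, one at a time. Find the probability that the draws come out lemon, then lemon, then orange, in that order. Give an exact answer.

Multiply the probability of each draw given the previous ones:
P = 2/23 × 1/22 × 2/21 = 4/10626 = 2/5313.

2/5313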